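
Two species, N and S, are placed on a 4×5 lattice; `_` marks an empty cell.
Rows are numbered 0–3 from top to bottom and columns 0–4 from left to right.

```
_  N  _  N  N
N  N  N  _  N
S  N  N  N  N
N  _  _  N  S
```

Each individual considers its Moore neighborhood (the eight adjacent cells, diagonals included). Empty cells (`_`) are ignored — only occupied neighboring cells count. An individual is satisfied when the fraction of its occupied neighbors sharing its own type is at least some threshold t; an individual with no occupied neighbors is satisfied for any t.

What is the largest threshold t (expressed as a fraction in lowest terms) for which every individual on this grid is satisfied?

0/1

(0,1)N 3/3
(0,3)N 3/3
(0,4)N 2/2
(1,0)N 3/4
(1,1)N 5/6
(1,2)N 6/6
(1,4)N 4/4
(2,0)S 0/4
(2,1)N 5/6
(2,2)N 5/5
(2,3)N 5/6
(2,4)N 3/4
(3,0)N 1/2
(3,3)N 3/4
(3,4)S 0/3
The smallest same-type fraction is 0/4 at (2,0), which reduces to 0/1. Any threshold above that leaves this individual unsatisfied.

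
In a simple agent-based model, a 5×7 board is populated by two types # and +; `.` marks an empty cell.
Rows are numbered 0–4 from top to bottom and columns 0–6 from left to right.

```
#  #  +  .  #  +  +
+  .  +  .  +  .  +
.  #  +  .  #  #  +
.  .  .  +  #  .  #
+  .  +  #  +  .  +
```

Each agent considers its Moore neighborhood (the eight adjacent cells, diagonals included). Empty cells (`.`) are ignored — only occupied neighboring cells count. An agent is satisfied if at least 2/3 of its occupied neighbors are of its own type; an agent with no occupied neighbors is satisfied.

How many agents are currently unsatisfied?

18

(0,0)# 1/2 not
(0,1)# 1/4 not
(0,2)+ 1/2 not
(0,4)# 0/2 not
(0,5)+ 3/4 satisfied
(0,6)+ 2/2 satisfied
(1,0)+ 0/3 not
(1,2)+ 2/4 not
(1,4)+ 1/4 not
(1,6)+ 3/4 satisfied
(2,1)# 0/3 not
(2,2)+ 2/3 satisfied
(2,4)# 2/4 not
(2,5)# 3/6 not
(2,6)+ 1/3 not
(3,3)+ 3/6 not
(3,4)# 3/5 not
(3,6)# 1/3 not
(4,0)+ 0/0 satisfied
(4,2)+ 1/2 not
(4,3)# 1/4 not
(4,4)+ 1/3 not
(4,6)+ 0/1 not
Unsatisfied: (0,0), (0,1), (0,2), (0,4), (1,0), (1,2), (1,4), (2,1), (2,4), (2,5), (2,6), (3,3), (3,4), (3,6), (4,2), (4,3), (4,4), (4,6) — 18 in total.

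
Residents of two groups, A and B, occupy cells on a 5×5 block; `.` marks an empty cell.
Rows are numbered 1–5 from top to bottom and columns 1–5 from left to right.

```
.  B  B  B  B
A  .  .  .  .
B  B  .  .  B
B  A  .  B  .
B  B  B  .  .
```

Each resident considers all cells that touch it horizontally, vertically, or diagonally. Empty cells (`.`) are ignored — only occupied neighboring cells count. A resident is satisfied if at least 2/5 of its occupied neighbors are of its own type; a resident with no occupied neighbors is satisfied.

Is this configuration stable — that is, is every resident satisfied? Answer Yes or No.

No

(1,2)B 1/2 ok
(1,3)B 2/2 ok
(1,4)B 2/2 ok
(1,5)B 1/1 ok
(2,1)A 0/3 unhappy
(3,1)B 2/4 ok
(3,2)B 2/4 ok
(3,5)B 1/1 ok
(4,1)B 4/5 ok
(4,2)A 0/6 unhappy
(4,4)B 2/2 ok
(5,1)B 2/3 ok
(5,2)B 3/4 ok
(5,3)B 2/3 ok
For instance (2,1) has only 0/3 same-type neighbors, below 2/5.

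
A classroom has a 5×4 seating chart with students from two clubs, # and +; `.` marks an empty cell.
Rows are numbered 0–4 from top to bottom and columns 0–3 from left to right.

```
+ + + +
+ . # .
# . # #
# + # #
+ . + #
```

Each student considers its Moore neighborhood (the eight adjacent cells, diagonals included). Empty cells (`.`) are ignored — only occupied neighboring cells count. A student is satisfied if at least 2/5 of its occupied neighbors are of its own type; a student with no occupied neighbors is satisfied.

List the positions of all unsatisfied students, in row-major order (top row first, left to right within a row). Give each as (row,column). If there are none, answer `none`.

Row 0: (0,0)+ 2/2 satisfied · (0,1)+ 3/4 satisfied · (0,2)+ 2/3 satisfied · (0,3)+ 1/2 satisfied
Row 1: (1,0)+ 2/3 satisfied · (1,2)# 2/5 satisfied
Row 2: (2,0)# 1/3 not · (2,2)# 4/5 satisfied · (2,3)# 4/4 satisfied
Row 3: (3,0)# 1/3 not · (3,1)+ 2/6 not · (3,2)# 4/6 satisfied · (3,3)# 4/5 satisfied
Row 4: (4,0)+ 1/2 satisfied · (4,2)+ 1/4 not · (4,3)# 2/3 satisfied

(2,0), (3,0), (3,1), (4,2)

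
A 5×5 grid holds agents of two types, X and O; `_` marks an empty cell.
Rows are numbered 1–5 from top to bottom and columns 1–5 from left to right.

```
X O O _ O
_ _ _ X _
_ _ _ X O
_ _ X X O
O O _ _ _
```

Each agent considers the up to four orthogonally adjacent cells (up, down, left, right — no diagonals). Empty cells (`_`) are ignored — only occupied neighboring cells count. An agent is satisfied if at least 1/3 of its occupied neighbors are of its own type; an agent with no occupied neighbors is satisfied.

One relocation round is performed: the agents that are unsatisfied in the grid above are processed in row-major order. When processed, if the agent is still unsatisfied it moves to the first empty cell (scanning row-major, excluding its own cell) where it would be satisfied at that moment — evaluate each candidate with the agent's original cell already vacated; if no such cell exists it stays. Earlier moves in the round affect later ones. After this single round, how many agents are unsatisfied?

Initially unsatisfied (in order): (1,1).
  (1,1) → (1,4).
Resulting grid:
_ O O X O
_ _ _ X _
_ _ _ X O
_ _ X X O
O O _ _ _
Unsatisfied now: (1,5).

1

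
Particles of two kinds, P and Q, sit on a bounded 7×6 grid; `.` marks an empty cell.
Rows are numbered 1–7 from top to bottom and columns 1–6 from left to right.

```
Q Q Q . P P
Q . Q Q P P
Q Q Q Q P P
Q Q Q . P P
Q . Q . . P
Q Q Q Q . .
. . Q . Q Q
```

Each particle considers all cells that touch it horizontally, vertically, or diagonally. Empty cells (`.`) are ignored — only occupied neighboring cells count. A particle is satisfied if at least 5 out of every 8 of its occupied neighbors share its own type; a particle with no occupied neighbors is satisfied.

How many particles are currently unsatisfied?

2

(1,1)Q 2/2 satisfied
(1,2)Q 4/4 satisfied
(1,3)Q 3/3 satisfied
(1,5)P 3/4 satisfied
(1,6)P 3/3 satisfied
(2,1)Q 4/4 satisfied
(2,3)Q 6/6 satisfied
(2,4)Q 4/7 not
(2,5)P 5/7 satisfied
(2,6)P 5/5 satisfied
(3,1)Q 4/4 satisfied
(3,2)Q 7/7 satisfied
(3,3)Q 6/6 satisfied
(3,4)Q 4/7 not
(3,5)P 5/7 satisfied
(3,6)P 5/5 satisfied
(4,1)Q 4/4 satisfied
(4,2)Q 7/7 satisfied
(4,3)Q 5/5 satisfied
(4,5)P 4/5 satisfied
(4,6)P 4/4 satisfied
(5,1)Q 4/4 satisfied
(5,3)Q 5/5 satisfied
(5,6)P 2/2 satisfied
(6,1)Q 2/2 satisfied
(6,2)Q 5/5 satisfied
(6,3)Q 4/4 satisfied
(6,4)Q 4/4 satisfied
(7,3)Q 3/3 satisfied
(7,5)Q 2/2 satisfied
(7,6)Q 1/1 satisfied
Unsatisfied: (2,4), (3,4) — 2 in total.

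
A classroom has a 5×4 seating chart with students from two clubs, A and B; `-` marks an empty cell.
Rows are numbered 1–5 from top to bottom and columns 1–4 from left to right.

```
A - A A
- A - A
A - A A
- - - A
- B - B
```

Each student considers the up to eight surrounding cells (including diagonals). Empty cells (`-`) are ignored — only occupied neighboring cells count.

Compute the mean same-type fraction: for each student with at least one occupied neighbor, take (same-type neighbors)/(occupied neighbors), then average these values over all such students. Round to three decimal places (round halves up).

Row 1: (1,1)A 1/1 · (1,3)A 3/3 · (1,4)A 2/2
Row 2: (2,2)A 4/4 · (2,4)A 4/4
Row 3: (3,1)A 1/1 · (3,3)A 4/4 · (3,4)A 3/3
Row 4: (4,4)A 2/3
Row 5: (5,2)B — no occupied neighbors · (5,4)B 0/1
Sum over 10 students: 1/1 + 3/3 + 2/2 + 4/4 + 4/4 + 1/1 + 4/4 + 3/3 + 2/3 + 0/1 = 26/3; mean = 26/3 ÷ 10 = 13/15 = 0.866666… → 0.867.

0.867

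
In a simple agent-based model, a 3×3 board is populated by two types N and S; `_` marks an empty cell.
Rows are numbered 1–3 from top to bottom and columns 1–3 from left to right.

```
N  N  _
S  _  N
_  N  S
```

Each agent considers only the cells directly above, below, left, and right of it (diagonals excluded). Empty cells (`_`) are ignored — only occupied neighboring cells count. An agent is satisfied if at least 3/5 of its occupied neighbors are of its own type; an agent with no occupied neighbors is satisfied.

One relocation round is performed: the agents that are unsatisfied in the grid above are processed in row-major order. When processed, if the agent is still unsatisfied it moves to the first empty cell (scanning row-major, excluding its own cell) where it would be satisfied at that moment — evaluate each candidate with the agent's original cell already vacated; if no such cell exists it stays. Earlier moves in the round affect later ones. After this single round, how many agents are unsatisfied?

Initially unsatisfied (in order): (1,1), (2,1), (2,3), (3,2), (3,3).
  (1,1) → (1,3).
  (2,1): now satisfied by earlier moves; stays.
  (2,3) → (2,2).
  (3,2) → (2,3).
  (3,3) → (3,1).
Resulting grid:
_ N N
S N N
S _ _
Unsatisfied now: (2,1).

1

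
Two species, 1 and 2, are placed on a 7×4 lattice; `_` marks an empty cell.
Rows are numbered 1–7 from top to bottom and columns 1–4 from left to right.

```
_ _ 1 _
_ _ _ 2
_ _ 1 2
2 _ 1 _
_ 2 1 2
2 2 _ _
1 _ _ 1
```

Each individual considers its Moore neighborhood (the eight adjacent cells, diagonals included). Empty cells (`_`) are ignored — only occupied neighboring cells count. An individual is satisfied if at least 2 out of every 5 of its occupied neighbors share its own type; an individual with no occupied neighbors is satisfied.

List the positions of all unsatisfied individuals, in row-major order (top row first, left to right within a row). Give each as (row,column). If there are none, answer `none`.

Row 1: (1,3)1 0/1 not
Row 2: (2,4)2 1/3 not
Row 3: (3,3)1 1/3 not · (3,4)2 1/3 not
Row 4: (4,1)2 1/1 satisfied · (4,3)1 2/5 satisfied
Row 5: (5,2)2 3/5 satisfied · (5,3)1 1/4 not · (5,4)2 0/2 not
Row 6: (6,1)2 2/3 satisfied · (6,2)2 2/4 satisfied
Row 7: (7,1)1 0/2 not · (7,4)1 0/0 satisfied

(1,3), (2,4), (3,3), (3,4), (5,3), (5,4), (7,1)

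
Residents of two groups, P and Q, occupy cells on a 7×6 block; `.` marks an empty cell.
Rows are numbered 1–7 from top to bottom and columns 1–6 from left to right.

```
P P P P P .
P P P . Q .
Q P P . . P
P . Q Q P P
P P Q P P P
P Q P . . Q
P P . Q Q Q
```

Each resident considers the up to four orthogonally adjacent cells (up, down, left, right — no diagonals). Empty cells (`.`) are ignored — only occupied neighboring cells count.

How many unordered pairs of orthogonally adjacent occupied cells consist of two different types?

Scan each occupied cell's neighbors to the right and below so each pair is counted once.
From row 1: 1 unlike of 8 pairs (running 1/8).
From row 2: 1 unlike of 5 pairs (running 2/13).
From row 3: 3 unlike of 5 pairs (running 5/18).
From row 4: 2 unlike of 8 pairs (running 7/26).
From row 5: 5 unlike of 9 pairs (running 12/35).
From row 6: 3 unlike of 5 pairs (running 15/40).
From row 7: 0 unlike of 3 pairs (running 15/43).
Total adjacent occupied pairs: 43; unlike-type pairs: 15.

15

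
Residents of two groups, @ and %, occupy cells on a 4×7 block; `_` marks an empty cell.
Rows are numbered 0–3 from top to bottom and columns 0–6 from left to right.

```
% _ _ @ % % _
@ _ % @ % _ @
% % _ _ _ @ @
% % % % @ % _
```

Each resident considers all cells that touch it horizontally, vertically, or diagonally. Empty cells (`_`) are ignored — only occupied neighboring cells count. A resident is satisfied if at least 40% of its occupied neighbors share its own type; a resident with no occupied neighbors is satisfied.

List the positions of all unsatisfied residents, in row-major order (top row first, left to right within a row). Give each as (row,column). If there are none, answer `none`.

(0,0)% 0/1 ✗
(0,3)@ 1/4 ✗
(0,4)% 2/4 ✓
(0,5)% 2/3 ✓
(1,0)@ 0/3 ✗
(1,2)% 1/3 ✗
(1,3)@ 1/4 ✗
(1,4)% 2/5 ✓
(1,6)@ 2/3 ✓
(2,0)% 3/4 ✓
(2,1)% 5/6 ✓
(2,5)@ 3/5 ✓
(2,6)@ 2/3 ✓
(3,0)% 3/3 ✓
(3,1)% 4/4 ✓
(3,2)% 3/3 ✓
(3,3)% 1/2 ✓
(3,4)@ 1/3 ✗
(3,5)% 0/3 ✗

(0,0), (0,3), (1,0), (1,2), (1,3), (3,4), (3,5)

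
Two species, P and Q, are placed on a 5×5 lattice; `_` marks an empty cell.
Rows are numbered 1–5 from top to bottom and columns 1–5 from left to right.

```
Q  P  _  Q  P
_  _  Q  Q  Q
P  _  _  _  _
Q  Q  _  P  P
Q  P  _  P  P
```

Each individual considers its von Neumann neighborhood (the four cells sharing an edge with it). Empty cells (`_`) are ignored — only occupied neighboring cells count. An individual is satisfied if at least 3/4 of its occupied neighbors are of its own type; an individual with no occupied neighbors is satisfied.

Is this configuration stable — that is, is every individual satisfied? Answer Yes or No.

No

Row 1: (1,1)Q 0/1 not · (1,2)P 0/1 not · (1,4)Q 1/2 not · (1,5)P 0/2 not
Row 2: (2,3)Q 1/1 satisfied · (2,4)Q 3/3 satisfied · (2,5)Q 1/2 not
Row 3: (3,1)P 0/1 not
Row 4: (4,1)Q 2/3 not · (4,2)Q 1/2 not · (4,4)P 2/2 satisfied · (4,5)P 2/2 satisfied
Row 5: (5,1)Q 1/2 not · (5,2)P 0/2 not · (5,4)P 2/2 satisfied · (5,5)P 2/2 satisfied
For instance (1,1) has only 0/1 same-type neighbors, below 3/4.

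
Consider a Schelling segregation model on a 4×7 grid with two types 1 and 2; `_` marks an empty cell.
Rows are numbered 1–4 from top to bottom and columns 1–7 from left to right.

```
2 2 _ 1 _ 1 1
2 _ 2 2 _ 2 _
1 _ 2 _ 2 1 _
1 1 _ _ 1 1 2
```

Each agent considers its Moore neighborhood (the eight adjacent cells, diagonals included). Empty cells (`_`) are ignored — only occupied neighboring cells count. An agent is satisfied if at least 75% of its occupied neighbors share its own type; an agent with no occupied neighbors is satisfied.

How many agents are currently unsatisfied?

Row 1: (1,1)2 2/2 ok · (1,2)2 3/3 ok · (1,4)1 0/2 unhappy · (1,6)1 1/2 unhappy · (1,7)1 1/2 unhappy
Row 2: (2,1)2 2/3 unhappy · (2,3)2 3/4 ok · (2,4)2 3/4 ok · (2,6)2 1/4 unhappy
Row 3: (3,1)1 2/3 unhappy · (3,3)2 2/3 unhappy · (3,5)2 2/5 unhappy · (3,6)1 2/5 unhappy
Row 4: (4,1)1 2/2 ok · (4,2)1 2/3 unhappy · (4,5)1 2/3 unhappy · (4,6)1 2/4 unhappy · (4,7)2 0/2 unhappy
Unsatisfied: (1,4), (1,6), (1,7), (2,1), (2,6), (3,1), (3,3), (3,5), (3,6), (4,2), (4,5), (4,6), (4,7) — 13 in total.

13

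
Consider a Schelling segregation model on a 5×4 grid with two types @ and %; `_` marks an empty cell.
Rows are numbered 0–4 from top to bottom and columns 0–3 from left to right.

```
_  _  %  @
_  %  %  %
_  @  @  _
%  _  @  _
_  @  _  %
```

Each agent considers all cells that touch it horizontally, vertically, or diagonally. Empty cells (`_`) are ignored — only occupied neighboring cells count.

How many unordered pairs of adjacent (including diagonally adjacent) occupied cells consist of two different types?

Scan each occupied cell's neighbors to the right and below (and the two forward diagonals) so each pair is counted once.
Row 0: %(0,2)–@(0,3)≠ %(0,2)–%(1,2)= %(0,2)–%(1,3)= %(0,2)–%(1,1)= @(0,3)–%(1,3)≠ @(0,3)–%(1,2)≠  → 3/6 unlike.
Row 1: %(1,1)–%(1,2)= %(1,1)–@(2,1)≠ %(1,1)–@(2,2)≠ %(1,2)–%(1,3)= %(1,2)–@(2,2)≠ %(1,2)–@(2,1)≠ %(1,3)–@(2,2)≠  → 5/7 unlike.
Row 2: @(2,1)–@(2,2)= @(2,1)–@(3,2)= @(2,1)–%(3,0)≠ @(2,2)–@(3,2)=  → 1/4 unlike.
Row 3: %(3,0)–@(4,1)≠ @(3,2)–%(4,3)≠ @(3,2)–@(4,1)=  → 2/3 unlike.
Total adjacent occupied pairs: 20; unlike-type pairs: 11.

11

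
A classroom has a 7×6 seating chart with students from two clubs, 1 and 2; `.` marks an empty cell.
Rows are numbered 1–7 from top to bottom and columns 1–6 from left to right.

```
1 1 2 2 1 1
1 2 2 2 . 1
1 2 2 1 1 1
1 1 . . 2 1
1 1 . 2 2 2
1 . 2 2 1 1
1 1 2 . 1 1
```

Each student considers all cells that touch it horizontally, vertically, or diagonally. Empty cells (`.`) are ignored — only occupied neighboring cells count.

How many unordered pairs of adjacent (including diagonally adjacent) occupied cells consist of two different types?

33

Scan each occupied cell's neighbors to the right and below (and the two forward diagonals) so each pair is counted once.
Row 1: 1(1,1)–1(1,2)= 1(1,1)–1(2,1)= 1(1,1)–2(2,2)≠ 1(1,2)–2(1,3)≠ 1(1,2)–2(2,2)≠ 1(1,2)–2(2,3)≠ 1(1,2)–1(2,1)= 2(1,3)–2(1,4)= 2(1,3)–2(2,3)= 2(1,3)–2(2,4)= 2(1,3)–2(2,2)= 2(1,4)–1(1,5)≠ 2(1,4)–2(2,4)= 2(1,4)–2(2,3)= 1(1,5)–1(1,6)= 1(1,5)–1(2,6)= 1(1,5)–2(2,4)≠ 1(1,6)–1(2,6)=  → 6/18 unlike.
Row 2: 1(2,1)–2(2,2)≠ 1(2,1)–1(3,1)= 1(2,1)–2(3,2)≠ 2(2,2)–2(2,3)= 2(2,2)–2(3,2)= 2(2,2)–2(3,3)= 2(2,2)–1(3,1)≠ 2(2,3)–2(2,4)= 2(2,3)–2(3,3)= 2(2,3)–1(3,4)≠ 2(2,3)–2(3,2)= 2(2,4)–1(3,4)≠ 2(2,4)–1(3,5)≠ 2(2,4)–2(3,3)= 1(2,6)–1(3,6)= 1(2,6)–1(3,5)=  → 6/16 unlike.
Row 3: 1(3,1)–2(3,2)≠ 1(3,1)–1(4,1)= 1(3,1)–1(4,2)= 2(3,2)–2(3,3)= 2(3,2)–1(4,2)≠ 2(3,2)–1(4,1)≠ 2(3,3)–1(3,4)≠ 2(3,3)–1(4,2)≠ 1(3,4)–1(3,5)= 1(3,4)–2(4,5)≠ 1(3,5)–1(3,6)= 1(3,5)–2(4,5)≠ 1(3,5)–1(4,6)= 1(3,6)–1(4,6)= 1(3,6)–2(4,5)≠  → 8/15 unlike.
Row 4: 1(4,1)–1(4,2)= 1(4,1)–1(5,1)= 1(4,1)–1(5,2)= 1(4,2)–1(5,2)= 1(4,2)–1(5,1)= 2(4,5)–1(4,6)≠ 2(4,5)–2(5,5)= 2(4,5)–2(5,6)= 2(4,5)–2(5,4)= 1(4,6)–2(5,6)≠ 1(4,6)–2(5,5)≠  → 3/11 unlike.
Row 5: 1(5,1)–1(5,2)= 1(5,1)–1(6,1)= 1(5,2)–2(6,3)≠ 1(5,2)–1(6,1)= 2(5,4)–2(5,5)= 2(5,4)–2(6,4)= 2(5,4)–1(6,5)≠ 2(5,4)–2(6,3)= 2(5,5)–2(5,6)= 2(5,5)–1(6,5)≠ 2(5,5)–1(6,6)≠ 2(5,5)–2(6,4)= 2(5,6)–1(6,6)≠ 2(5,6)–1(6,5)≠  → 6/14 unlike.
Row 6: 1(6,1)–1(7,1)= 1(6,1)–1(7,2)= 2(6,3)–2(6,4)= 2(6,3)–2(7,3)= 2(6,3)–1(7,2)≠ 2(6,4)–1(6,5)≠ 2(6,4)–1(7,5)≠ 2(6,4)–2(7,3)= 1(6,5)–1(6,6)= 1(6,5)–1(7,5)= 1(6,5)–1(7,6)= 1(6,6)–1(7,6)= 1(6,6)–1(7,5)=  → 3/13 unlike.
Row 7: 1(7,1)–1(7,2)= 1(7,2)–2(7,3)≠ 1(7,5)–1(7,6)=  → 1/3 unlike.
Total adjacent occupied pairs: 90; unlike-type pairs: 33.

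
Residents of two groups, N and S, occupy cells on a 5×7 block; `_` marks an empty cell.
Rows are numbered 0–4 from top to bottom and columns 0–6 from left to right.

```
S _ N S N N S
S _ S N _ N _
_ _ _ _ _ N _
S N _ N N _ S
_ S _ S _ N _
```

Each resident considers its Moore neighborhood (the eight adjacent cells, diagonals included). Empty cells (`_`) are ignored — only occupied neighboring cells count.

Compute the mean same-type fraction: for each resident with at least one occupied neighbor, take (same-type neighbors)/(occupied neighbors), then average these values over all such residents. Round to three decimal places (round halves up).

0.474

Row 0: (0,0)S 1/1 · (0,2)N 1/3 · (0,3)S 1/4 · (0,4)N 3/4 · (0,5)N 2/3 · (0,6)S 0/2
Row 1: (1,0)S 1/1 · (1,2)S 1/3 · (1,3)N 2/4 · (1,5)N 3/4
Row 2: (2,5)N 2/3
Row 3: (3,0)S 1/2 · (3,1)N 0/2 · (3,3)N 1/2 · (3,4)N 3/4 · (3,6)S 0/2
Row 4: (4,1)S 1/2 · (4,3)S 0/2 · (4,5)N 1/2
Sum over 19 residents: 1/1 + 1/3 + 1/4 + 3/4 + 2/3 + 0/2 + 1/1 + 1/3 + 2/4 + 3/4 + 2/3 + 1/2 + 0/2 + 1/2 + 3/4 + 0/2 + 1/2 + 0/2 + 1/2 = 9; mean = 9 ÷ 19 = 9/19 = 0.473684… → 0.474.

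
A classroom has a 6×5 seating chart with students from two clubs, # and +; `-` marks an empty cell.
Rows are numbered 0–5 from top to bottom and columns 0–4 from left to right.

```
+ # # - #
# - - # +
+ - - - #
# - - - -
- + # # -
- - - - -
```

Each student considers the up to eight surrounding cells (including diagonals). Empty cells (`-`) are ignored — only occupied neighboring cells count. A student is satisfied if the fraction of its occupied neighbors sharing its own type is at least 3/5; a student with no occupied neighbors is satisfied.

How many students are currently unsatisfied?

(0,0)+ 0/2 ✗
(0,1)# 2/3 ✓
(0,2)# 2/2 ✓
(0,4)# 1/2 ✗
(1,0)# 1/3 ✗
(1,3)# 3/4 ✓
(1,4)+ 0/3 ✗
(2,0)+ 0/2 ✗
(2,4)# 1/2 ✗
(3,0)# 0/2 ✗
(4,1)+ 0/2 ✗
(4,2)# 1/2 ✗
(4,3)# 1/1 ✓
Unsatisfied: (0,0), (0,4), (1,0), (1,4), (2,0), (2,4), (3,0), (4,1), (4,2) — 9 in total.

9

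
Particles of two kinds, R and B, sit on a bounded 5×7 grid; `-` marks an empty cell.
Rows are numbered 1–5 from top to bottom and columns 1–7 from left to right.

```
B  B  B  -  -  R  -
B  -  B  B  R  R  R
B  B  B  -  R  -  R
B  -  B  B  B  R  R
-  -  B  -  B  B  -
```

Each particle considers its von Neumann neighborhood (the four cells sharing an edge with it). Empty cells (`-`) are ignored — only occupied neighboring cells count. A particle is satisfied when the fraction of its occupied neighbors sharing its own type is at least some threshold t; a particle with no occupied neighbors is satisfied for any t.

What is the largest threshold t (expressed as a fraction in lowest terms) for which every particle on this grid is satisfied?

1/3

(1,1)B 2/2
(1,2)B 2/2
(1,3)B 2/2
(1,6)R 1/1
(2,1)B 2/2
(2,3)B 3/3
(2,4)B 1/2
(2,5)R 2/3
(2,6)R 3/3
(2,7)R 2/2
(3,1)B 3/3
(3,2)B 2/2
(3,3)B 3/3
(3,5)R 1/2
(3,7)R 2/2
(4,1)B 1/1
(4,3)B 3/3
(4,4)B 2/2
(4,5)B 2/4
(4,6)R 1/3
(4,7)R 2/2
(5,3)B 1/1
(5,5)B 2/2
(5,6)B 1/2
The smallest same-type fraction is 1/3 at (4,6), which reduces to 1/3. Any threshold above that leaves this particle unsatisfied.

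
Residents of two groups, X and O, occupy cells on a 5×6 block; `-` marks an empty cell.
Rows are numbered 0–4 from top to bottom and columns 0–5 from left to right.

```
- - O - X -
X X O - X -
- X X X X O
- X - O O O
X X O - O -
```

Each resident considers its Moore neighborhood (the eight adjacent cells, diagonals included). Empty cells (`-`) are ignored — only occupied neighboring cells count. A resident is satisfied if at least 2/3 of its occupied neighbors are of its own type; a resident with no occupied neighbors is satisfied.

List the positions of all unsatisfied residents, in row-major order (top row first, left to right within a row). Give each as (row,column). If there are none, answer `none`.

Row 0: (0,2)O 1/2 ✗ · (0,4)X 1/1 ✓
Row 1: (1,0)X 2/2 ✓ · (1,1)X 3/5 ✗ · (1,2)O 1/5 ✗ · (1,4)X 3/4 ✓
Row 2: (2,1)X 4/5 ✓ · (2,2)X 4/6 ✓ · (2,3)X 3/6 ✗ · (2,4)X 2/6 ✗ · (2,5)O 2/4 ✗
Row 3: (3,1)X 4/5 ✓ · (3,3)O 3/6 ✗ · (3,4)O 4/6 ✓ · (3,5)O 3/4 ✓
Row 4: (4,0)X 2/2 ✓ · (4,1)X 2/3 ✓ · (4,2)O 1/3 ✗ · (4,4)O 3/3 ✓

(0,2), (1,1), (1,2), (2,3), (2,4), (2,5), (3,3), (4,2)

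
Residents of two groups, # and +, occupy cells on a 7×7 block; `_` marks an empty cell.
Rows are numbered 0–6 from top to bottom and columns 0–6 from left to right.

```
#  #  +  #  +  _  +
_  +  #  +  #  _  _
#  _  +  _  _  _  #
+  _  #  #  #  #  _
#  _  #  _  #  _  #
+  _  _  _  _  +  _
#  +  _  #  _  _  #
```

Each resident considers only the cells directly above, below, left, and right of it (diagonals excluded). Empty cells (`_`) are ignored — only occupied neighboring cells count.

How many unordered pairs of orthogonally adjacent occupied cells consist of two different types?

17

Scan each occupied cell's neighbors to the right and below so each pair is counted once.
Row 0: #(0,0)–#(0,1)= #(0,1)–+(0,2)≠ #(0,1)–+(1,1)≠ +(0,2)–#(0,3)≠ +(0,2)–#(1,2)≠ #(0,3)–+(0,4)≠ #(0,3)–+(1,3)≠ +(0,4)–#(1,4)≠  → 7/8 unlike.
Row 1: +(1,1)–#(1,2)≠ #(1,2)–+(1,3)≠ #(1,2)–+(2,2)≠ +(1,3)–#(1,4)≠  → 4/4 unlike.
Row 2: #(2,0)–+(3,0)≠ +(2,2)–#(3,2)≠  → 2/2 unlike.
Row 3: +(3,0)–#(4,0)≠ #(3,2)–#(3,3)= #(3,2)–#(4,2)= #(3,3)–#(3,4)= #(3,4)–#(3,5)= #(3,4)–#(4,4)=  → 1/6 unlike.
Row 4: #(4,0)–+(5,0)≠  → 1/1 unlike.
Row 5: +(5,0)–#(6,0)≠  → 1/1 unlike.
Row 6: #(6,0)–+(6,1)≠  → 1/1 unlike.
Total adjacent occupied pairs: 23; unlike-type pairs: 17.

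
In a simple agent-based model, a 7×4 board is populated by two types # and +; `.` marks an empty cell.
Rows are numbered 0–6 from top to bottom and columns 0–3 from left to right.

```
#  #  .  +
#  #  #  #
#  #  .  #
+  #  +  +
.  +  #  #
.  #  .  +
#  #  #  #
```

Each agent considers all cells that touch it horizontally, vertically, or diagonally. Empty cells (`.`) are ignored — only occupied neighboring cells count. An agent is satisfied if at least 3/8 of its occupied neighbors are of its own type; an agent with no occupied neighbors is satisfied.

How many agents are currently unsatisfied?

6

Row 0: (0,0)# 3/3 satisfied · (0,1)# 4/4 satisfied · (0,3)+ 0/2 not
Row 1: (1,0)# 5/5 satisfied · (1,1)# 6/6 satisfied · (1,2)# 5/6 satisfied · (1,3)# 2/3 satisfied
Row 2: (2,0)# 4/5 satisfied · (2,1)# 5/7 satisfied · (2,3)# 2/4 satisfied
Row 3: (3,0)+ 1/4 not · (3,1)# 3/6 satisfied · (3,2)+ 2/7 not · (3,3)+ 1/4 not
Row 4: (4,1)+ 2/5 satisfied · (4,2)# 3/7 satisfied · (4,3)# 1/4 not
Row 5: (5,1)# 4/5 satisfied · (5,3)+ 0/4 not
Row 6: (6,0)# 2/2 satisfied · (6,1)# 3/3 satisfied · (6,2)# 3/4 satisfied · (6,3)# 1/2 satisfied
Unsatisfied: (0,3), (3,0), (3,2), (3,3), (4,3), (5,3) — 6 in total.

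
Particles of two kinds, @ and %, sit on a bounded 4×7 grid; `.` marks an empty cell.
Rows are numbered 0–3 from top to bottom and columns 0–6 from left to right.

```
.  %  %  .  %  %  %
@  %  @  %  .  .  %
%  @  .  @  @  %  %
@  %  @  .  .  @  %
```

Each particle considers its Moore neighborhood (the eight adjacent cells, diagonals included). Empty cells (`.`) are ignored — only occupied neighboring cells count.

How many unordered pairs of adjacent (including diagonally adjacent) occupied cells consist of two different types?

Scan each occupied cell's neighbors to the right and below (and the two forward diagonals) so each pair is counted once.
Row 0: %(0,1)–%(0,2)= %(0,1)–%(1,1)= %(0,1)–@(1,2)≠ %(0,1)–@(1,0)≠ %(0,2)–@(1,2)≠ %(0,2)–%(1,3)= %(0,2)–%(1,1)= %(0,4)–%(0,5)= %(0,4)–%(1,3)= %(0,5)–%(0,6)= %(0,5)–%(1,6)= %(0,6)–%(1,6)=  → 3/12 unlike.
Row 1: @(1,0)–%(1,1)≠ @(1,0)–%(2,0)≠ @(1,0)–@(2,1)= %(1,1)–@(1,2)≠ %(1,1)–@(2,1)≠ %(1,1)–%(2,0)= @(1,2)–%(1,3)≠ @(1,2)–@(2,3)= @(1,2)–@(2,1)= %(1,3)–@(2,3)≠ %(1,3)–@(2,4)≠ %(1,6)–%(2,6)= %(1,6)–%(2,5)=  → 7/13 unlike.
Row 2: %(2,0)–@(2,1)≠ %(2,0)–@(3,0)≠ %(2,0)–%(3,1)= @(2,1)–%(3,1)≠ @(2,1)–@(3,2)= @(2,1)–@(3,0)= @(2,3)–@(2,4)= @(2,3)–@(3,2)= @(2,4)–%(2,5)≠ @(2,4)–@(3,5)= %(2,5)–%(2,6)= %(2,5)–@(3,5)≠ %(2,5)–%(3,6)= %(2,6)–%(3,6)= %(2,6)–@(3,5)≠  → 6/15 unlike.
Row 3: @(3,0)–%(3,1)≠ %(3,1)–@(3,2)≠ @(3,5)–%(3,6)≠  → 3/3 unlike.
Total adjacent occupied pairs: 43; unlike-type pairs: 19.

19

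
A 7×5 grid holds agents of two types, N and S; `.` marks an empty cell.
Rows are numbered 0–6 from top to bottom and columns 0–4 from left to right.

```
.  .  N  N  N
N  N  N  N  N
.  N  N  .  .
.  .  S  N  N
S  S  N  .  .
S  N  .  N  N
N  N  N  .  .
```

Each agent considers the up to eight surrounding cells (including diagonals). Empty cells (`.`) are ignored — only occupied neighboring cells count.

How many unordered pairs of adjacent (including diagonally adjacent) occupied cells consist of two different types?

10

Scan each occupied cell's neighbors to the right and below (and the two forward diagonals) so each pair is counted once.
From row 0: 0 unlike of 10 pairs (running 0/10).
From row 1: 0 unlike of 10 pairs (running 0/20).
From row 2: 2 unlike of 4 pairs (running 2/24).
From row 3: 2 unlike of 5 pairs (running 4/29).
From row 4: 3 unlike of 8 pairs (running 7/37).
From row 5: 3 unlike of 8 pairs (running 10/45).
From row 6: 0 unlike of 2 pairs (running 10/47).
Total adjacent occupied pairs: 47; unlike-type pairs: 10.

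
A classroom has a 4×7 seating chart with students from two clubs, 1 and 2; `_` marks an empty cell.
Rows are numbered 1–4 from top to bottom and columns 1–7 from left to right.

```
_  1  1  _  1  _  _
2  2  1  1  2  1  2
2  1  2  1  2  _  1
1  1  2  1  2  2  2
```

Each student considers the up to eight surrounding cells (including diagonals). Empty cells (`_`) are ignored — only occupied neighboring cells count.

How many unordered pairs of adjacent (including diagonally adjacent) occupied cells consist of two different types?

33

Scan each occupied cell's neighbors to the right and below (and the two forward diagonals) so each pair is counted once.
From row 1: 4 unlike of 10 pairs (running 4/10).
From row 2: 12 unlike of 22 pairs (running 16/32).
From row 3: 14 unlike of 20 pairs (running 30/52).
From row 4: 3 unlike of 6 pairs (running 33/58).
Total adjacent occupied pairs: 58; unlike-type pairs: 33.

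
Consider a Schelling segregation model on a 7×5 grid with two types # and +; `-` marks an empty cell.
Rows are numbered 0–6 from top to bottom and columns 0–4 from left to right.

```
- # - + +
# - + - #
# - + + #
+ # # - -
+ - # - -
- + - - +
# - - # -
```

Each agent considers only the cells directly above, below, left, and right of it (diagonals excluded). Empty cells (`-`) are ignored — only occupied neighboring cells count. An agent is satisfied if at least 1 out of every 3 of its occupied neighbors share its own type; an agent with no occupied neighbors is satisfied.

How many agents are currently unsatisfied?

0

Row 0: (0,1)# 0/0 satisfied · (0,3)+ 1/1 satisfied · (0,4)+ 1/2 satisfied
Row 1: (1,0)# 1/1 satisfied · (1,2)+ 1/1 satisfied · (1,4)# 1/2 satisfied
Row 2: (2,0)# 1/2 satisfied · (2,2)+ 2/3 satisfied · (2,3)+ 1/2 satisfied · (2,4)# 1/2 satisfied
Row 3: (3,0)+ 1/3 satisfied · (3,1)# 1/2 satisfied · (3,2)# 2/3 satisfied
Row 4: (4,0)+ 1/1 satisfied · (4,2)# 1/1 satisfied
Row 5: (5,1)+ 0/0 satisfied · (5,4)+ 0/0 satisfied
Row 6: (6,0)# 0/0 satisfied · (6,3)# 0/0 satisfied
Every one meets the threshold.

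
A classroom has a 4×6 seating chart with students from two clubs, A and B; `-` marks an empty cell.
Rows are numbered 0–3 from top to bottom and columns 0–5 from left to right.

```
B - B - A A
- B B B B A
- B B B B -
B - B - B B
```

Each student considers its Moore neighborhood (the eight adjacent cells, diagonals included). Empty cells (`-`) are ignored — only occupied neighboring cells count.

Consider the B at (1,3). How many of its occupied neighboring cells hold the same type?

6

Occupied neighbors of (1,3): (0,2)=B, (0,4)=A, (1,2)=B, (1,4)=B, (2,2)=B, (2,3)=B, (2,4)=B.
Same type (B): 6 of 7.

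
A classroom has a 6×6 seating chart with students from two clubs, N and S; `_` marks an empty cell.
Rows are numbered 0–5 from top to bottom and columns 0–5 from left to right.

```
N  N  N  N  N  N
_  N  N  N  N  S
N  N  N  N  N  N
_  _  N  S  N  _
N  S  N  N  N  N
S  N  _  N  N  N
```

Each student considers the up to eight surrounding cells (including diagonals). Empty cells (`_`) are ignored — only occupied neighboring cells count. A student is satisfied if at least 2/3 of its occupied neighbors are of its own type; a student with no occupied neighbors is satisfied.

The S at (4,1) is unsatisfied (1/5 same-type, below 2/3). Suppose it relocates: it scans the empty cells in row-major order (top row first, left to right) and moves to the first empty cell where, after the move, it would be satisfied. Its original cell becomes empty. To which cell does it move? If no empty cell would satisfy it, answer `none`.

Vacating (4,1). Empty cells in order:
  (1,0): 0/5 same-type → still unsatisfied.
  (3,0): 0/3 same-type → still unsatisfied.
  (3,1): 0/6 same-type → still unsatisfied.
  (3,5): 0/5 same-type → still unsatisfied.
  (5,2): 0/4 same-type → still unsatisfied.

none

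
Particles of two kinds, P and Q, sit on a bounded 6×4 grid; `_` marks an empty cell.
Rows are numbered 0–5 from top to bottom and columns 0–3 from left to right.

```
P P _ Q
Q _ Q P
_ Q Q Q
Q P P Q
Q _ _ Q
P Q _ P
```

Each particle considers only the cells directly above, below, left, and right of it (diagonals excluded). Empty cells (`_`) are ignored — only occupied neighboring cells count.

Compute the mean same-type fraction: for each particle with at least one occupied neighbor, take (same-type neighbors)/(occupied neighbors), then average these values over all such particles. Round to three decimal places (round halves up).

0.375

(0,0)P 1/2
(0,1)P 1/1
(0,3)Q 0/1
(1,0)Q 0/1
(1,2)Q 1/2
(1,3)P 0/3
(2,1)Q 1/2
(2,2)Q 3/4
(2,3)Q 2/3
(3,0)Q 1/2
(3,1)P 1/3
(3,2)P 1/3
(3,3)Q 2/3
(4,0)Q 1/2
(4,3)Q 1/2
(5,0)P 0/2
(5,1)Q 0/1
(5,3)P 0/1
Sum over 18 particles: 1/2 + 1/1 + 0/1 + 0/1 + 1/2 + 0/3 + 1/2 + 3/4 + 2/3 + 1/2 + 1/3 + 1/3 + 2/3 + 1/2 + 1/2 + 0/2 + 0/1 + 0/1 = 27/4; mean = 27/4 ÷ 18 = 3/8 = 0.375 → 0.375.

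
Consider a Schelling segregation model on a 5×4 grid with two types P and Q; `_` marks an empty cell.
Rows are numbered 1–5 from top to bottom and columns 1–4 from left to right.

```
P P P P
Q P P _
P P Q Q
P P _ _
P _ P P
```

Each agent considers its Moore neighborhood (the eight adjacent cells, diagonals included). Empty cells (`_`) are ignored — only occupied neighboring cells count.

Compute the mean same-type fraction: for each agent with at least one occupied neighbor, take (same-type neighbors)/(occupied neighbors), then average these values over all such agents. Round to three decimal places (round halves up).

(1,1)P 2/3
(1,2)P 4/5
(1,3)P 4/4
(1,4)P 2/2
(2,1)Q 0/5
(2,2)P 6/8
(2,3)P 5/7
(3,1)P 4/5
(3,2)P 5/7
(3,3)Q 1/5
(3,4)Q 1/2
(4,1)P 4/4
(4,2)P 5/6
(5,1)P 2/2
(5,3)P 2/2
(5,4)P 1/1
Sum over 16 agents: 2/3 + 4/5 + 4/4 + 2/2 + 0/5 + 6/8 + 5/7 + 4/5 + 5/7 + 1/5 + 1/2 + 4/4 + 5/6 + 2/2 + 2/2 + 1/1 = 1677/140; mean = 1677/140 ÷ 16 = 1677/2240 = 0.748660… → 0.749.

0.749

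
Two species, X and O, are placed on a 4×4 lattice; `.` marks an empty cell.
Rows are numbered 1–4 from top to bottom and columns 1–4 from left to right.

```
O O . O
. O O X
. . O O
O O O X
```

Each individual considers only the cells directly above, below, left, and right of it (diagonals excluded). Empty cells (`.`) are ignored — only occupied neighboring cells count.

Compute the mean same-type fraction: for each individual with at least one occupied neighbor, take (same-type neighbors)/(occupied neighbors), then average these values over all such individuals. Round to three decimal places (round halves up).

(1,1)O 1/1
(1,2)O 2/2
(1,4)O 0/1
(2,2)O 2/2
(2,3)O 2/3
(2,4)X 0/3
(3,3)O 3/3
(3,4)O 1/3
(4,1)O 1/1
(4,2)O 2/2
(4,3)O 2/3
(4,4)X 0/2
Sum over 12 individuals: 1/1 + 2/2 + 0/1 + 2/2 + 2/3 + 0/3 + 3/3 + 1/3 + 1/1 + 2/2 + 2/3 + 0/2 = 23/3; mean = 23/3 ÷ 12 = 23/36 = 0.638888… → 0.639.

0.639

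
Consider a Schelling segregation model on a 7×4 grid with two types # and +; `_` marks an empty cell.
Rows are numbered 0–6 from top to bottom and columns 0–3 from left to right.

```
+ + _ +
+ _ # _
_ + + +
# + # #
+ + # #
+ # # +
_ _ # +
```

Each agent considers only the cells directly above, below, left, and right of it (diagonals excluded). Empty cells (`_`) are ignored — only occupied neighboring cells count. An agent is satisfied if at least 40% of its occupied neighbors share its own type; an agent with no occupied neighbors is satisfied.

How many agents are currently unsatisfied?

4

(0,0)+ 2/2 satisfied
(0,1)+ 1/1 satisfied
(0,3)+ 0/0 satisfied
(1,0)+ 1/1 satisfied
(1,2)# 0/1 not
(2,1)+ 2/2 satisfied
(2,2)+ 2/4 satisfied
(2,3)+ 1/2 satisfied
(3,0)# 0/2 not
(3,1)+ 2/4 satisfied
(3,2)# 2/4 satisfied
(3,3)# 2/3 satisfied
(4,0)+ 2/3 satisfied
(4,1)+ 2/4 satisfied
(4,2)# 3/4 satisfied
(4,3)# 2/3 satisfied
(5,0)+ 1/2 satisfied
(5,1)# 1/3 not
(5,2)# 3/4 satisfied
(5,3)+ 1/3 not
(6,2)# 1/2 satisfied
(6,3)+ 1/2 satisfied
Unsatisfied: (1,2), (3,0), (5,1), (5,3) — 4 in total.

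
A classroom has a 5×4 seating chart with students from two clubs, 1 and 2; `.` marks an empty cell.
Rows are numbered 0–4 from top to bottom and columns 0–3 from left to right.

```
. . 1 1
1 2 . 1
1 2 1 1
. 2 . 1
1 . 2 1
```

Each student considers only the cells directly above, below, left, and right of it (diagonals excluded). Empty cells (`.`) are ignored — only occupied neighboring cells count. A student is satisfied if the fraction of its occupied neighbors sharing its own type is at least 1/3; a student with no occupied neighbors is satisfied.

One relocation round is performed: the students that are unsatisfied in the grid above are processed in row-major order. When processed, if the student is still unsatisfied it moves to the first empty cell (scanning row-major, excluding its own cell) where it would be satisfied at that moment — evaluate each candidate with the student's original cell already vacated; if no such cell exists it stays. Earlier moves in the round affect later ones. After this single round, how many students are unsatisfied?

0

Initially unsatisfied (in order): (4,2).
  (4,2) → (0,1).
Resulting grid:
. 2 1 1
1 2 . 1
1 2 1 1
. 2 . 1
1 . . 1
All satisfied now.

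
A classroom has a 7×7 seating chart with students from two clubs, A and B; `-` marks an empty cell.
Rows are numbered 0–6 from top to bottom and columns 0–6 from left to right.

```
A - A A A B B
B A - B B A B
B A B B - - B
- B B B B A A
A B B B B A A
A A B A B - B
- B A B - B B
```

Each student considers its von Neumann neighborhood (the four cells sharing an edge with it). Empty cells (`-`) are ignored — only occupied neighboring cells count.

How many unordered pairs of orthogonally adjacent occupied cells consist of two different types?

26

Scan each occupied cell's neighbors to the right and below so each pair is counted once.
Row 0: A(0,0)–B(1,0)≠ A(0,2)–A(0,3)= A(0,3)–A(0,4)= A(0,3)–B(1,3)≠ A(0,4)–B(0,5)≠ A(0,4)–B(1,4)≠ B(0,5)–B(0,6)= B(0,5)–A(1,5)≠ B(0,6)–B(1,6)=  → 5/9 unlike.
Row 1: B(1,0)–A(1,1)≠ B(1,0)–B(2,0)= A(1,1)–A(2,1)= B(1,3)–B(1,4)= B(1,3)–B(2,3)= B(1,4)–A(1,5)≠ A(1,5)–B(1,6)≠ B(1,6)–B(2,6)=  → 3/8 unlike.
Row 2: B(2,0)–A(2,1)≠ A(2,1)–B(2,2)≠ A(2,1)–B(3,1)≠ B(2,2)–B(2,3)= B(2,2)–B(3,2)= B(2,3)–B(3,3)= B(2,6)–A(3,6)≠  → 4/7 unlike.
Row 3: B(3,1)–B(3,2)= B(3,1)–B(4,1)= B(3,2)–B(3,3)= B(3,2)–B(4,2)= B(3,3)–B(3,4)= B(3,3)–B(4,3)= B(3,4)–A(3,5)≠ B(3,4)–B(4,4)= A(3,5)–A(3,6)= A(3,5)–A(4,5)= A(3,6)–A(4,6)=  → 1/11 unlike.
Row 4: A(4,0)–B(4,1)≠ A(4,0)–A(5,0)= B(4,1)–B(4,2)= B(4,1)–A(5,1)≠ B(4,2)–B(4,3)= B(4,2)–B(5,2)= B(4,3)–B(4,4)= B(4,3)–A(5,3)≠ B(4,4)–A(4,5)≠ B(4,4)–B(5,4)= A(4,5)–A(4,6)= A(4,6)–B(5,6)≠  → 5/12 unlike.
Row 5: A(5,0)–A(5,1)= A(5,1)–B(5,2)≠ A(5,1)–B(6,1)≠ B(5,2)–A(5,3)≠ B(5,2)–A(6,2)≠ A(5,3)–B(5,4)≠ A(5,3)–B(6,3)≠ B(5,6)–B(6,6)=  → 6/8 unlike.
Row 6: B(6,1)–A(6,2)≠ A(6,2)–B(6,3)≠ B(6,5)–B(6,6)=  → 2/3 unlike.
Total adjacent occupied pairs: 58; unlike-type pairs: 26.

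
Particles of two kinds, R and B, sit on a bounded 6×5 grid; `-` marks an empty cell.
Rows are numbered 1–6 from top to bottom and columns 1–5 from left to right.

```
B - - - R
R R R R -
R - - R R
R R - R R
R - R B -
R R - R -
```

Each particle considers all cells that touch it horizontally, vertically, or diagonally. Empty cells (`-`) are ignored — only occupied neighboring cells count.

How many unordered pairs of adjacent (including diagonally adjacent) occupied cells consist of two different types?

6

Scan each occupied cell's neighbors to the right and below (and the two forward diagonals) so each pair is counted once.
Row 1: B(1,1)–R(2,1)≠ B(1,1)–R(2,2)≠ R(1,5)–R(2,4)=  → 2/3 unlike.
Row 2: R(2,1)–R(2,2)= R(2,1)–R(3,1)= R(2,2)–R(2,3)= R(2,2)–R(3,1)= R(2,3)–R(2,4)= R(2,3)–R(3,4)= R(2,4)–R(3,4)= R(2,4)–R(3,5)=  → 0/8 unlike.
Row 3: R(3,1)–R(4,1)= R(3,1)–R(4,2)= R(3,4)–R(3,5)= R(3,4)–R(4,4)= R(3,4)–R(4,5)= R(3,5)–R(4,5)= R(3,5)–R(4,4)=  → 0/7 unlike.
Row 4: R(4,1)–R(4,2)= R(4,1)–R(5,1)= R(4,2)–R(5,3)= R(4,2)–R(5,1)= R(4,4)–R(4,5)= R(4,4)–B(5,4)≠ R(4,4)–R(5,3)= R(4,5)–B(5,4)≠  → 2/8 unlike.
Row 5: R(5,1)–R(6,1)= R(5,1)–R(6,2)= R(5,3)–B(5,4)≠ R(5,3)–R(6,4)= R(5,3)–R(6,2)= B(5,4)–R(6,4)≠  → 2/6 unlike.
Row 6: R(6,1)–R(6,2)=  → 0/1 unlike.
Total adjacent occupied pairs: 33; unlike-type pairs: 6.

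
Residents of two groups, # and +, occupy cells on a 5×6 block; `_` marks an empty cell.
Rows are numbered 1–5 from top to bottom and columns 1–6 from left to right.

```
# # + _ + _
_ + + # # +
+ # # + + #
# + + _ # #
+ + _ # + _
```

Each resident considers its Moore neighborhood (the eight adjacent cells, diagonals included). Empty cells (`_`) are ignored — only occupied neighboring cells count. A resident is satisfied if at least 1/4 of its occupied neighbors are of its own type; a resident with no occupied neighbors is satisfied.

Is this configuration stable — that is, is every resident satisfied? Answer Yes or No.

(1,1)# 1/2 ok
(1,2)# 1/4 ok
(1,3)+ 2/4 ok
(1,5)+ 1/3 ok
(2,2)+ 3/7 ok
(2,3)+ 3/7 ok
(2,4)# 2/7 ok
(2,5)# 2/6 ok
(2,6)+ 2/4 ok
(3,1)+ 2/4 ok
(3,2)# 2/7 ok
(3,3)# 2/7 ok
(3,4)+ 3/7 ok
(3,5)+ 2/7 ok
(3,6)# 3/5 ok
(4,1)# 1/5 unhappy
(4,2)+ 4/7 ok
(4,3)+ 3/6 ok
(4,5)# 3/6 ok
(4,6)# 2/4 ok
(5,1)+ 2/3 ok
(5,2)+ 3/4 ok
(5,4)# 1/3 ok
(5,5)+ 0/3 unhappy
For instance (4,1) has only 1/5 same-type neighbors, below 1/4.

No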